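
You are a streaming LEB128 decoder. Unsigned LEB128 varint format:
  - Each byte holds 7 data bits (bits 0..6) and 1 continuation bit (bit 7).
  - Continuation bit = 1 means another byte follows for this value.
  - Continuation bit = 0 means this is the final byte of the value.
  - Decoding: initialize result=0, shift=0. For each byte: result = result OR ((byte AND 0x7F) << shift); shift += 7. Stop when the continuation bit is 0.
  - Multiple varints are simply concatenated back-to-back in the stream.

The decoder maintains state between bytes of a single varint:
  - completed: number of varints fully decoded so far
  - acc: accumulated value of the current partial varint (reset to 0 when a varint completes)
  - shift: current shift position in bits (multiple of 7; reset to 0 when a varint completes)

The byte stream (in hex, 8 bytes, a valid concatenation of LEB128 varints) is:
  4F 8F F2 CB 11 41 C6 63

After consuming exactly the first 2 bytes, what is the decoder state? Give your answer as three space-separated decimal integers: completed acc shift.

Answer: 1 15 7

Derivation:
byte[0]=0x4F cont=0 payload=0x4F: varint #1 complete (value=79); reset -> completed=1 acc=0 shift=0
byte[1]=0x8F cont=1 payload=0x0F: acc |= 15<<0 -> completed=1 acc=15 shift=7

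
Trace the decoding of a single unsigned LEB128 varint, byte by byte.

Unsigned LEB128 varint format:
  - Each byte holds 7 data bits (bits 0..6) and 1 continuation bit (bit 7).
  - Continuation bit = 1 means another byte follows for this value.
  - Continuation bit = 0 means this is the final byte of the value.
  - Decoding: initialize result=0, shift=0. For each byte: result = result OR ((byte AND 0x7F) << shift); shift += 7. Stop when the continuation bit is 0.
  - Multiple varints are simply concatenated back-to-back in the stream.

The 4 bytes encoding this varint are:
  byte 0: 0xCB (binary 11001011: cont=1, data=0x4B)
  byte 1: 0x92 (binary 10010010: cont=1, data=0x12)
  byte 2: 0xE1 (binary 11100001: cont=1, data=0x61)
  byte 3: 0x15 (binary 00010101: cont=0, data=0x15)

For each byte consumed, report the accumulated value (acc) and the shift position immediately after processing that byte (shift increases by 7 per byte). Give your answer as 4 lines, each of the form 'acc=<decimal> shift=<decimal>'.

Answer: acc=75 shift=7
acc=2379 shift=14
acc=1591627 shift=21
acc=45631819 shift=28

Derivation:
byte 0=0xCB: payload=0x4B=75, contrib = 75<<0 = 75; acc -> 75, shift -> 7
byte 1=0x92: payload=0x12=18, contrib = 18<<7 = 2304; acc -> 2379, shift -> 14
byte 2=0xE1: payload=0x61=97, contrib = 97<<14 = 1589248; acc -> 1591627, shift -> 21
byte 3=0x15: payload=0x15=21, contrib = 21<<21 = 44040192; acc -> 45631819, shift -> 28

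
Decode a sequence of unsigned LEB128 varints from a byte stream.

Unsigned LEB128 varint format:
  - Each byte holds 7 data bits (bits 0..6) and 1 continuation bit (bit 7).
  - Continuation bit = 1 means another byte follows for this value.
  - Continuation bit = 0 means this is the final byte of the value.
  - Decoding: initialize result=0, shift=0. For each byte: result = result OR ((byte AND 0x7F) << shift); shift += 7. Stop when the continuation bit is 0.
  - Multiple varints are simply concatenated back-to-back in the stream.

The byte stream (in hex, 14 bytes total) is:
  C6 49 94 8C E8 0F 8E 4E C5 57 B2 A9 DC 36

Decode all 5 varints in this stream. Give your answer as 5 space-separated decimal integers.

  byte[0]=0xC6 cont=1 payload=0x46=70: acc |= 70<<0 -> acc=70 shift=7
  byte[1]=0x49 cont=0 payload=0x49=73: acc |= 73<<7 -> acc=9414 shift=14 [end]
Varint 1: bytes[0:2] = C6 49 -> value 9414 (2 byte(s))
  byte[2]=0x94 cont=1 payload=0x14=20: acc |= 20<<0 -> acc=20 shift=7
  byte[3]=0x8C cont=1 payload=0x0C=12: acc |= 12<<7 -> acc=1556 shift=14
  byte[4]=0xE8 cont=1 payload=0x68=104: acc |= 104<<14 -> acc=1705492 shift=21
  byte[5]=0x0F cont=0 payload=0x0F=15: acc |= 15<<21 -> acc=33162772 shift=28 [end]
Varint 2: bytes[2:6] = 94 8C E8 0F -> value 33162772 (4 byte(s))
  byte[6]=0x8E cont=1 payload=0x0E=14: acc |= 14<<0 -> acc=14 shift=7
  byte[7]=0x4E cont=0 payload=0x4E=78: acc |= 78<<7 -> acc=9998 shift=14 [end]
Varint 3: bytes[6:8] = 8E 4E -> value 9998 (2 byte(s))
  byte[8]=0xC5 cont=1 payload=0x45=69: acc |= 69<<0 -> acc=69 shift=7
  byte[9]=0x57 cont=0 payload=0x57=87: acc |= 87<<7 -> acc=11205 shift=14 [end]
Varint 4: bytes[8:10] = C5 57 -> value 11205 (2 byte(s))
  byte[10]=0xB2 cont=1 payload=0x32=50: acc |= 50<<0 -> acc=50 shift=7
  byte[11]=0xA9 cont=1 payload=0x29=41: acc |= 41<<7 -> acc=5298 shift=14
  byte[12]=0xDC cont=1 payload=0x5C=92: acc |= 92<<14 -> acc=1512626 shift=21
  byte[13]=0x36 cont=0 payload=0x36=54: acc |= 54<<21 -> acc=114758834 shift=28 [end]
Varint 5: bytes[10:14] = B2 A9 DC 36 -> value 114758834 (4 byte(s))

Answer: 9414 33162772 9998 11205 114758834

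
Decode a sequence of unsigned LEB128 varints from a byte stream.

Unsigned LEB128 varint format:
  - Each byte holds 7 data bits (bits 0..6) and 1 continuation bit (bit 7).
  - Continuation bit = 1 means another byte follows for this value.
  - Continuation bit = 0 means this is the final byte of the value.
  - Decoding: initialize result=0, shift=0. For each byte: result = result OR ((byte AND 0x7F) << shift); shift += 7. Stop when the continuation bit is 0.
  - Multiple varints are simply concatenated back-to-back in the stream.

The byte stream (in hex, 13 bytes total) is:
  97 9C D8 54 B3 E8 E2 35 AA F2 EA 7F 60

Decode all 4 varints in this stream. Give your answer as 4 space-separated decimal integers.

Answer: 177606167 112768051 268089642 96

Derivation:
  byte[0]=0x97 cont=1 payload=0x17=23: acc |= 23<<0 -> acc=23 shift=7
  byte[1]=0x9C cont=1 payload=0x1C=28: acc |= 28<<7 -> acc=3607 shift=14
  byte[2]=0xD8 cont=1 payload=0x58=88: acc |= 88<<14 -> acc=1445399 shift=21
  byte[3]=0x54 cont=0 payload=0x54=84: acc |= 84<<21 -> acc=177606167 shift=28 [end]
Varint 1: bytes[0:4] = 97 9C D8 54 -> value 177606167 (4 byte(s))
  byte[4]=0xB3 cont=1 payload=0x33=51: acc |= 51<<0 -> acc=51 shift=7
  byte[5]=0xE8 cont=1 payload=0x68=104: acc |= 104<<7 -> acc=13363 shift=14
  byte[6]=0xE2 cont=1 payload=0x62=98: acc |= 98<<14 -> acc=1618995 shift=21
  byte[7]=0x35 cont=0 payload=0x35=53: acc |= 53<<21 -> acc=112768051 shift=28 [end]
Varint 2: bytes[4:8] = B3 E8 E2 35 -> value 112768051 (4 byte(s))
  byte[8]=0xAA cont=1 payload=0x2A=42: acc |= 42<<0 -> acc=42 shift=7
  byte[9]=0xF2 cont=1 payload=0x72=114: acc |= 114<<7 -> acc=14634 shift=14
  byte[10]=0xEA cont=1 payload=0x6A=106: acc |= 106<<14 -> acc=1751338 shift=21
  byte[11]=0x7F cont=0 payload=0x7F=127: acc |= 127<<21 -> acc=268089642 shift=28 [end]
Varint 3: bytes[8:12] = AA F2 EA 7F -> value 268089642 (4 byte(s))
  byte[12]=0x60 cont=0 payload=0x60=96: acc |= 96<<0 -> acc=96 shift=7 [end]
Varint 4: bytes[12:13] = 60 -> value 96 (1 byte(s))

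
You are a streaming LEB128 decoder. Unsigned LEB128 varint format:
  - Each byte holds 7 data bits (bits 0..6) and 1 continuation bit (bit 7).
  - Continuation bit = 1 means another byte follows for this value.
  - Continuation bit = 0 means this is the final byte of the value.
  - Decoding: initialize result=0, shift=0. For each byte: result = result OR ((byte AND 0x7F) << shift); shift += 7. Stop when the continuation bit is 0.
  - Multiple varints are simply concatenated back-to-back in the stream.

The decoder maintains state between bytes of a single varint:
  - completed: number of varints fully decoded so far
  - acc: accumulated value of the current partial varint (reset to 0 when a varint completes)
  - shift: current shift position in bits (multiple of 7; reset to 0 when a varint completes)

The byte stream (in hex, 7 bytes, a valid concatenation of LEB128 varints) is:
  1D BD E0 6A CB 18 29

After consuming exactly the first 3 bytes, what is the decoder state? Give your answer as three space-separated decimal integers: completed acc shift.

byte[0]=0x1D cont=0 payload=0x1D: varint #1 complete (value=29); reset -> completed=1 acc=0 shift=0
byte[1]=0xBD cont=1 payload=0x3D: acc |= 61<<0 -> completed=1 acc=61 shift=7
byte[2]=0xE0 cont=1 payload=0x60: acc |= 96<<7 -> completed=1 acc=12349 shift=14

Answer: 1 12349 14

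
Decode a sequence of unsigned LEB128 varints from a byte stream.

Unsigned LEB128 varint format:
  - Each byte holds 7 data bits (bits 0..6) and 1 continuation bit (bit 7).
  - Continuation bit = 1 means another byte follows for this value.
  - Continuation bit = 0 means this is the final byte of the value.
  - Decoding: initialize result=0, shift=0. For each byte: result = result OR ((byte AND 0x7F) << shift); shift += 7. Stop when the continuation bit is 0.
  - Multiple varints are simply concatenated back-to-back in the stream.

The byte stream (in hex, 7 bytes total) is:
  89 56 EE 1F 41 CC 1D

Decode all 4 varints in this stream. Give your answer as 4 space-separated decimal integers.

Answer: 11017 4078 65 3788

Derivation:
  byte[0]=0x89 cont=1 payload=0x09=9: acc |= 9<<0 -> acc=9 shift=7
  byte[1]=0x56 cont=0 payload=0x56=86: acc |= 86<<7 -> acc=11017 shift=14 [end]
Varint 1: bytes[0:2] = 89 56 -> value 11017 (2 byte(s))
  byte[2]=0xEE cont=1 payload=0x6E=110: acc |= 110<<0 -> acc=110 shift=7
  byte[3]=0x1F cont=0 payload=0x1F=31: acc |= 31<<7 -> acc=4078 shift=14 [end]
Varint 2: bytes[2:4] = EE 1F -> value 4078 (2 byte(s))
  byte[4]=0x41 cont=0 payload=0x41=65: acc |= 65<<0 -> acc=65 shift=7 [end]
Varint 3: bytes[4:5] = 41 -> value 65 (1 byte(s))
  byte[5]=0xCC cont=1 payload=0x4C=76: acc |= 76<<0 -> acc=76 shift=7
  byte[6]=0x1D cont=0 payload=0x1D=29: acc |= 29<<7 -> acc=3788 shift=14 [end]
Varint 4: bytes[5:7] = CC 1D -> value 3788 (2 byte(s))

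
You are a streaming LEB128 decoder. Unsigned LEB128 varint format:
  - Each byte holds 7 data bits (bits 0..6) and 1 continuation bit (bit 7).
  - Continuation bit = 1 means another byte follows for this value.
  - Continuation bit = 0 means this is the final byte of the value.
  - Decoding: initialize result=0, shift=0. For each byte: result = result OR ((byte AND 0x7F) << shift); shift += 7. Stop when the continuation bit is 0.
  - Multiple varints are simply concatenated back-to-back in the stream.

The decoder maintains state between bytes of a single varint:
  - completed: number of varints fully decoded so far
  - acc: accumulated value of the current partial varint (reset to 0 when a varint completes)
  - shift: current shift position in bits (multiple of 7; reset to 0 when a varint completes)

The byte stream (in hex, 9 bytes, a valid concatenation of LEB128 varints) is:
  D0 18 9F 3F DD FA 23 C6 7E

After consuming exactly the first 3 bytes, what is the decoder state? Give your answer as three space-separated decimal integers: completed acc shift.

Answer: 1 31 7

Derivation:
byte[0]=0xD0 cont=1 payload=0x50: acc |= 80<<0 -> completed=0 acc=80 shift=7
byte[1]=0x18 cont=0 payload=0x18: varint #1 complete (value=3152); reset -> completed=1 acc=0 shift=0
byte[2]=0x9F cont=1 payload=0x1F: acc |= 31<<0 -> completed=1 acc=31 shift=7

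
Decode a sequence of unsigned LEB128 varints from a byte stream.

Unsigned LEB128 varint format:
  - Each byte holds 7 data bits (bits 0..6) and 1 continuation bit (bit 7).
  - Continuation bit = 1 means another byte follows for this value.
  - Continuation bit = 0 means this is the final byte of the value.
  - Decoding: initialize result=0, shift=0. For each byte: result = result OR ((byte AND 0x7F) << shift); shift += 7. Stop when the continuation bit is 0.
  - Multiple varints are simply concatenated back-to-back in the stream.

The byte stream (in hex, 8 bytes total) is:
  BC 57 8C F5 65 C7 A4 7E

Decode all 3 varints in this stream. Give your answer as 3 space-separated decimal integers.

Answer: 11196 1669772 2069063

Derivation:
  byte[0]=0xBC cont=1 payload=0x3C=60: acc |= 60<<0 -> acc=60 shift=7
  byte[1]=0x57 cont=0 payload=0x57=87: acc |= 87<<7 -> acc=11196 shift=14 [end]
Varint 1: bytes[0:2] = BC 57 -> value 11196 (2 byte(s))
  byte[2]=0x8C cont=1 payload=0x0C=12: acc |= 12<<0 -> acc=12 shift=7
  byte[3]=0xF5 cont=1 payload=0x75=117: acc |= 117<<7 -> acc=14988 shift=14
  byte[4]=0x65 cont=0 payload=0x65=101: acc |= 101<<14 -> acc=1669772 shift=21 [end]
Varint 2: bytes[2:5] = 8C F5 65 -> value 1669772 (3 byte(s))
  byte[5]=0xC7 cont=1 payload=0x47=71: acc |= 71<<0 -> acc=71 shift=7
  byte[6]=0xA4 cont=1 payload=0x24=36: acc |= 36<<7 -> acc=4679 shift=14
  byte[7]=0x7E cont=0 payload=0x7E=126: acc |= 126<<14 -> acc=2069063 shift=21 [end]
Varint 3: bytes[5:8] = C7 A4 7E -> value 2069063 (3 byte(s))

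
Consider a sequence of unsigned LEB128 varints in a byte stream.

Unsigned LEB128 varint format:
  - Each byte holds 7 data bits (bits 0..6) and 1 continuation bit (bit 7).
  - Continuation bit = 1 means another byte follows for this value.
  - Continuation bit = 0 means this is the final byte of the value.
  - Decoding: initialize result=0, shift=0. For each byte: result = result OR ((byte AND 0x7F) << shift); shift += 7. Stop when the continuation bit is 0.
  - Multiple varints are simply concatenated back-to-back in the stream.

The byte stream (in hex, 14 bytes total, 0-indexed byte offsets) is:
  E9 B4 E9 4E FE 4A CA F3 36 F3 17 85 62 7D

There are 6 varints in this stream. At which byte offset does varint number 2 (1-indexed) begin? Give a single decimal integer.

  byte[0]=0xE9 cont=1 payload=0x69=105: acc |= 105<<0 -> acc=105 shift=7
  byte[1]=0xB4 cont=1 payload=0x34=52: acc |= 52<<7 -> acc=6761 shift=14
  byte[2]=0xE9 cont=1 payload=0x69=105: acc |= 105<<14 -> acc=1727081 shift=21
  byte[3]=0x4E cont=0 payload=0x4E=78: acc |= 78<<21 -> acc=165304937 shift=28 [end]
Varint 1: bytes[0:4] = E9 B4 E9 4E -> value 165304937 (4 byte(s))
  byte[4]=0xFE cont=1 payload=0x7E=126: acc |= 126<<0 -> acc=126 shift=7
  byte[5]=0x4A cont=0 payload=0x4A=74: acc |= 74<<7 -> acc=9598 shift=14 [end]
Varint 2: bytes[4:6] = FE 4A -> value 9598 (2 byte(s))
  byte[6]=0xCA cont=1 payload=0x4A=74: acc |= 74<<0 -> acc=74 shift=7
  byte[7]=0xF3 cont=1 payload=0x73=115: acc |= 115<<7 -> acc=14794 shift=14
  byte[8]=0x36 cont=0 payload=0x36=54: acc |= 54<<14 -> acc=899530 shift=21 [end]
Varint 3: bytes[6:9] = CA F3 36 -> value 899530 (3 byte(s))
  byte[9]=0xF3 cont=1 payload=0x73=115: acc |= 115<<0 -> acc=115 shift=7
  byte[10]=0x17 cont=0 payload=0x17=23: acc |= 23<<7 -> acc=3059 shift=14 [end]
Varint 4: bytes[9:11] = F3 17 -> value 3059 (2 byte(s))
  byte[11]=0x85 cont=1 payload=0x05=5: acc |= 5<<0 -> acc=5 shift=7
  byte[12]=0x62 cont=0 payload=0x62=98: acc |= 98<<7 -> acc=12549 shift=14 [end]
Varint 5: bytes[11:13] = 85 62 -> value 12549 (2 byte(s))
  byte[13]=0x7D cont=0 payload=0x7D=125: acc |= 125<<0 -> acc=125 shift=7 [end]
Varint 6: bytes[13:14] = 7D -> value 125 (1 byte(s))

Answer: 4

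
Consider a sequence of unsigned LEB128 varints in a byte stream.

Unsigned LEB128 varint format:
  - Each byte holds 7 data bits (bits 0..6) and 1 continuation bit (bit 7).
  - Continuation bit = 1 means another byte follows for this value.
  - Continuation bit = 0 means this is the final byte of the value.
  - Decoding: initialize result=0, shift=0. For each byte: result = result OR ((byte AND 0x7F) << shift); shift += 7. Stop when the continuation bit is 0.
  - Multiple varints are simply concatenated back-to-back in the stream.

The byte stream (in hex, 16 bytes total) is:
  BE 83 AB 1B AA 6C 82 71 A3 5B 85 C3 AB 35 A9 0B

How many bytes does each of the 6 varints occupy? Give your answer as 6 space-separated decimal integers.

  byte[0]=0xBE cont=1 payload=0x3E=62: acc |= 62<<0 -> acc=62 shift=7
  byte[1]=0x83 cont=1 payload=0x03=3: acc |= 3<<7 -> acc=446 shift=14
  byte[2]=0xAB cont=1 payload=0x2B=43: acc |= 43<<14 -> acc=704958 shift=21
  byte[3]=0x1B cont=0 payload=0x1B=27: acc |= 27<<21 -> acc=57328062 shift=28 [end]
Varint 1: bytes[0:4] = BE 83 AB 1B -> value 57328062 (4 byte(s))
  byte[4]=0xAA cont=1 payload=0x2A=42: acc |= 42<<0 -> acc=42 shift=7
  byte[5]=0x6C cont=0 payload=0x6C=108: acc |= 108<<7 -> acc=13866 shift=14 [end]
Varint 2: bytes[4:6] = AA 6C -> value 13866 (2 byte(s))
  byte[6]=0x82 cont=1 payload=0x02=2: acc |= 2<<0 -> acc=2 shift=7
  byte[7]=0x71 cont=0 payload=0x71=113: acc |= 113<<7 -> acc=14466 shift=14 [end]
Varint 3: bytes[6:8] = 82 71 -> value 14466 (2 byte(s))
  byte[8]=0xA3 cont=1 payload=0x23=35: acc |= 35<<0 -> acc=35 shift=7
  byte[9]=0x5B cont=0 payload=0x5B=91: acc |= 91<<7 -> acc=11683 shift=14 [end]
Varint 4: bytes[8:10] = A3 5B -> value 11683 (2 byte(s))
  byte[10]=0x85 cont=1 payload=0x05=5: acc |= 5<<0 -> acc=5 shift=7
  byte[11]=0xC3 cont=1 payload=0x43=67: acc |= 67<<7 -> acc=8581 shift=14
  byte[12]=0xAB cont=1 payload=0x2B=43: acc |= 43<<14 -> acc=713093 shift=21
  byte[13]=0x35 cont=0 payload=0x35=53: acc |= 53<<21 -> acc=111862149 shift=28 [end]
Varint 5: bytes[10:14] = 85 C3 AB 35 -> value 111862149 (4 byte(s))
  byte[14]=0xA9 cont=1 payload=0x29=41: acc |= 41<<0 -> acc=41 shift=7
  byte[15]=0x0B cont=0 payload=0x0B=11: acc |= 11<<7 -> acc=1449 shift=14 [end]
Varint 6: bytes[14:16] = A9 0B -> value 1449 (2 byte(s))

Answer: 4 2 2 2 4 2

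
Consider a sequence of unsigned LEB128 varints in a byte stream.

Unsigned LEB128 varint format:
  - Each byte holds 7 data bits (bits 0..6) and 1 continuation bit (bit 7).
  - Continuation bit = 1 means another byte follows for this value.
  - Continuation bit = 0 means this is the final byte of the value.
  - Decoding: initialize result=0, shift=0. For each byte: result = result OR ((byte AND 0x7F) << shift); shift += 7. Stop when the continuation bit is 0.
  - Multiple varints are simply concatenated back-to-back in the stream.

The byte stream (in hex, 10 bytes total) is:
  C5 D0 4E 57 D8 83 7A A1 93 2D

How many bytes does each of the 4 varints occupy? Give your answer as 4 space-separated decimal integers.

  byte[0]=0xC5 cont=1 payload=0x45=69: acc |= 69<<0 -> acc=69 shift=7
  byte[1]=0xD0 cont=1 payload=0x50=80: acc |= 80<<7 -> acc=10309 shift=14
  byte[2]=0x4E cont=0 payload=0x4E=78: acc |= 78<<14 -> acc=1288261 shift=21 [end]
Varint 1: bytes[0:3] = C5 D0 4E -> value 1288261 (3 byte(s))
  byte[3]=0x57 cont=0 payload=0x57=87: acc |= 87<<0 -> acc=87 shift=7 [end]
Varint 2: bytes[3:4] = 57 -> value 87 (1 byte(s))
  byte[4]=0xD8 cont=1 payload=0x58=88: acc |= 88<<0 -> acc=88 shift=7
  byte[5]=0x83 cont=1 payload=0x03=3: acc |= 3<<7 -> acc=472 shift=14
  byte[6]=0x7A cont=0 payload=0x7A=122: acc |= 122<<14 -> acc=1999320 shift=21 [end]
Varint 3: bytes[4:7] = D8 83 7A -> value 1999320 (3 byte(s))
  byte[7]=0xA1 cont=1 payload=0x21=33: acc |= 33<<0 -> acc=33 shift=7
  byte[8]=0x93 cont=1 payload=0x13=19: acc |= 19<<7 -> acc=2465 shift=14
  byte[9]=0x2D cont=0 payload=0x2D=45: acc |= 45<<14 -> acc=739745 shift=21 [end]
Varint 4: bytes[7:10] = A1 93 2D -> value 739745 (3 byte(s))

Answer: 3 1 3 3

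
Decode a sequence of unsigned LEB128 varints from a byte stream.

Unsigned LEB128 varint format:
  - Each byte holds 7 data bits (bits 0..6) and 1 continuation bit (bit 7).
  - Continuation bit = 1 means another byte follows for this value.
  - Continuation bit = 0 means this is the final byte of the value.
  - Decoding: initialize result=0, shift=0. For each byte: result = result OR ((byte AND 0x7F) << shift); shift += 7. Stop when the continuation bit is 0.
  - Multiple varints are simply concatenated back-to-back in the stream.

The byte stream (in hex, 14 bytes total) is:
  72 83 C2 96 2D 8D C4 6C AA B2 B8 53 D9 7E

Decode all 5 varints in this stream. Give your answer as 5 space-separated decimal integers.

Answer: 114 94740739 1778189 174987562 16217

Derivation:
  byte[0]=0x72 cont=0 payload=0x72=114: acc |= 114<<0 -> acc=114 shift=7 [end]
Varint 1: bytes[0:1] = 72 -> value 114 (1 byte(s))
  byte[1]=0x83 cont=1 payload=0x03=3: acc |= 3<<0 -> acc=3 shift=7
  byte[2]=0xC2 cont=1 payload=0x42=66: acc |= 66<<7 -> acc=8451 shift=14
  byte[3]=0x96 cont=1 payload=0x16=22: acc |= 22<<14 -> acc=368899 shift=21
  byte[4]=0x2D cont=0 payload=0x2D=45: acc |= 45<<21 -> acc=94740739 shift=28 [end]
Varint 2: bytes[1:5] = 83 C2 96 2D -> value 94740739 (4 byte(s))
  byte[5]=0x8D cont=1 payload=0x0D=13: acc |= 13<<0 -> acc=13 shift=7
  byte[6]=0xC4 cont=1 payload=0x44=68: acc |= 68<<7 -> acc=8717 shift=14
  byte[7]=0x6C cont=0 payload=0x6C=108: acc |= 108<<14 -> acc=1778189 shift=21 [end]
Varint 3: bytes[5:8] = 8D C4 6C -> value 1778189 (3 byte(s))
  byte[8]=0xAA cont=1 payload=0x2A=42: acc |= 42<<0 -> acc=42 shift=7
  byte[9]=0xB2 cont=1 payload=0x32=50: acc |= 50<<7 -> acc=6442 shift=14
  byte[10]=0xB8 cont=1 payload=0x38=56: acc |= 56<<14 -> acc=923946 shift=21
  byte[11]=0x53 cont=0 payload=0x53=83: acc |= 83<<21 -> acc=174987562 shift=28 [end]
Varint 4: bytes[8:12] = AA B2 B8 53 -> value 174987562 (4 byte(s))
  byte[12]=0xD9 cont=1 payload=0x59=89: acc |= 89<<0 -> acc=89 shift=7
  byte[13]=0x7E cont=0 payload=0x7E=126: acc |= 126<<7 -> acc=16217 shift=14 [end]
Varint 5: bytes[12:14] = D9 7E -> value 16217 (2 byte(s))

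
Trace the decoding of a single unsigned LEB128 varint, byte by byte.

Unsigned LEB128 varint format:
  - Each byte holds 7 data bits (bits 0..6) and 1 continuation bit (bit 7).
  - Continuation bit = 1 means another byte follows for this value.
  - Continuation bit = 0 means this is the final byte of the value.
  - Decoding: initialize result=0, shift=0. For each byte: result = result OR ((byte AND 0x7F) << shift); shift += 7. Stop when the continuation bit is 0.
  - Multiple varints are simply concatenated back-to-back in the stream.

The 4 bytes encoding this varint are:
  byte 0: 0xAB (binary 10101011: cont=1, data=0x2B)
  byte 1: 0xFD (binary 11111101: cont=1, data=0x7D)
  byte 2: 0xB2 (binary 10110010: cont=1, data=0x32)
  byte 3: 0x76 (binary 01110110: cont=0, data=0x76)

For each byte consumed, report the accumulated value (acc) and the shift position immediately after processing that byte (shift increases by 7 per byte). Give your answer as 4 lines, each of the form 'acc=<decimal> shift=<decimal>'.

byte 0=0xAB: payload=0x2B=43, contrib = 43<<0 = 43; acc -> 43, shift -> 7
byte 1=0xFD: payload=0x7D=125, contrib = 125<<7 = 16000; acc -> 16043, shift -> 14
byte 2=0xB2: payload=0x32=50, contrib = 50<<14 = 819200; acc -> 835243, shift -> 21
byte 3=0x76: payload=0x76=118, contrib = 118<<21 = 247463936; acc -> 248299179, shift -> 28

Answer: acc=43 shift=7
acc=16043 shift=14
acc=835243 shift=21
acc=248299179 shift=28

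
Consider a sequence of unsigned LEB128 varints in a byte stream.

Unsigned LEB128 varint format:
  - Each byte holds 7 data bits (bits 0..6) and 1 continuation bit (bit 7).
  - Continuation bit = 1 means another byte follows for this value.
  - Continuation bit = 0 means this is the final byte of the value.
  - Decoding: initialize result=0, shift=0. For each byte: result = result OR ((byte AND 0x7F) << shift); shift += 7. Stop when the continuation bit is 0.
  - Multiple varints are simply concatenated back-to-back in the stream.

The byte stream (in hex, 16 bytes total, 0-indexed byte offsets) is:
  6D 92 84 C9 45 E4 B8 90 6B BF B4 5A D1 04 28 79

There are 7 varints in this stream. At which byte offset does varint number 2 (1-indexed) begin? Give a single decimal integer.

Answer: 1

Derivation:
  byte[0]=0x6D cont=0 payload=0x6D=109: acc |= 109<<0 -> acc=109 shift=7 [end]
Varint 1: bytes[0:1] = 6D -> value 109 (1 byte(s))
  byte[1]=0x92 cont=1 payload=0x12=18: acc |= 18<<0 -> acc=18 shift=7
  byte[2]=0x84 cont=1 payload=0x04=4: acc |= 4<<7 -> acc=530 shift=14
  byte[3]=0xC9 cont=1 payload=0x49=73: acc |= 73<<14 -> acc=1196562 shift=21
  byte[4]=0x45 cont=0 payload=0x45=69: acc |= 69<<21 -> acc=145900050 shift=28 [end]
Varint 2: bytes[1:5] = 92 84 C9 45 -> value 145900050 (4 byte(s))
  byte[5]=0xE4 cont=1 payload=0x64=100: acc |= 100<<0 -> acc=100 shift=7
  byte[6]=0xB8 cont=1 payload=0x38=56: acc |= 56<<7 -> acc=7268 shift=14
  byte[7]=0x90 cont=1 payload=0x10=16: acc |= 16<<14 -> acc=269412 shift=21
  byte[8]=0x6B cont=0 payload=0x6B=107: acc |= 107<<21 -> acc=224664676 shift=28 [end]
Varint 3: bytes[5:9] = E4 B8 90 6B -> value 224664676 (4 byte(s))
  byte[9]=0xBF cont=1 payload=0x3F=63: acc |= 63<<0 -> acc=63 shift=7
  byte[10]=0xB4 cont=1 payload=0x34=52: acc |= 52<<7 -> acc=6719 shift=14
  byte[11]=0x5A cont=0 payload=0x5A=90: acc |= 90<<14 -> acc=1481279 shift=21 [end]
Varint 4: bytes[9:12] = BF B4 5A -> value 1481279 (3 byte(s))
  byte[12]=0xD1 cont=1 payload=0x51=81: acc |= 81<<0 -> acc=81 shift=7
  byte[13]=0x04 cont=0 payload=0x04=4: acc |= 4<<7 -> acc=593 shift=14 [end]
Varint 5: bytes[12:14] = D1 04 -> value 593 (2 byte(s))
  byte[14]=0x28 cont=0 payload=0x28=40: acc |= 40<<0 -> acc=40 shift=7 [end]
Varint 6: bytes[14:15] = 28 -> value 40 (1 byte(s))
  byte[15]=0x79 cont=0 payload=0x79=121: acc |= 121<<0 -> acc=121 shift=7 [end]
Varint 7: bytes[15:16] = 79 -> value 121 (1 byte(s))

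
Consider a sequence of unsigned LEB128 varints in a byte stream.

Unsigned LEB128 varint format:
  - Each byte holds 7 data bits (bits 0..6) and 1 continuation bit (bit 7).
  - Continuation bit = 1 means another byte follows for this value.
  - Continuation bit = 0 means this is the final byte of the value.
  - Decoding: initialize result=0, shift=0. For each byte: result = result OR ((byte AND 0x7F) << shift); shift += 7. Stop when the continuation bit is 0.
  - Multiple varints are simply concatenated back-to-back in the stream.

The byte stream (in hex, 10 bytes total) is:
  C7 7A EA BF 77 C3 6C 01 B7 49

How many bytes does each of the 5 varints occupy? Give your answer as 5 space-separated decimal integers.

Answer: 2 3 2 1 2

Derivation:
  byte[0]=0xC7 cont=1 payload=0x47=71: acc |= 71<<0 -> acc=71 shift=7
  byte[1]=0x7A cont=0 payload=0x7A=122: acc |= 122<<7 -> acc=15687 shift=14 [end]
Varint 1: bytes[0:2] = C7 7A -> value 15687 (2 byte(s))
  byte[2]=0xEA cont=1 payload=0x6A=106: acc |= 106<<0 -> acc=106 shift=7
  byte[3]=0xBF cont=1 payload=0x3F=63: acc |= 63<<7 -> acc=8170 shift=14
  byte[4]=0x77 cont=0 payload=0x77=119: acc |= 119<<14 -> acc=1957866 shift=21 [end]
Varint 2: bytes[2:5] = EA BF 77 -> value 1957866 (3 byte(s))
  byte[5]=0xC3 cont=1 payload=0x43=67: acc |= 67<<0 -> acc=67 shift=7
  byte[6]=0x6C cont=0 payload=0x6C=108: acc |= 108<<7 -> acc=13891 shift=14 [end]
Varint 3: bytes[5:7] = C3 6C -> value 13891 (2 byte(s))
  byte[7]=0x01 cont=0 payload=0x01=1: acc |= 1<<0 -> acc=1 shift=7 [end]
Varint 4: bytes[7:8] = 01 -> value 1 (1 byte(s))
  byte[8]=0xB7 cont=1 payload=0x37=55: acc |= 55<<0 -> acc=55 shift=7
  byte[9]=0x49 cont=0 payload=0x49=73: acc |= 73<<7 -> acc=9399 shift=14 [end]
Varint 5: bytes[8:10] = B7 49 -> value 9399 (2 byte(s))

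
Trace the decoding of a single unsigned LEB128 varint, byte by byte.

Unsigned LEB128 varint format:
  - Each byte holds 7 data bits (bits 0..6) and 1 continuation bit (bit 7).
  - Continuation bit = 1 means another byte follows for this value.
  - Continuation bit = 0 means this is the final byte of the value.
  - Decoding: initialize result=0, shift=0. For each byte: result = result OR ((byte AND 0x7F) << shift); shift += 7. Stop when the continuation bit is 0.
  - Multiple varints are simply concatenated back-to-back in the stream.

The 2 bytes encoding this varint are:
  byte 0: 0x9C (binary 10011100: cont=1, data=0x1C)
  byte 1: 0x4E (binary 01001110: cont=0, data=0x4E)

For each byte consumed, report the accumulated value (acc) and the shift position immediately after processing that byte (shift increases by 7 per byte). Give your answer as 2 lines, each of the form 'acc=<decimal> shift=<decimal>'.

Answer: acc=28 shift=7
acc=10012 shift=14

Derivation:
byte 0=0x9C: payload=0x1C=28, contrib = 28<<0 = 28; acc -> 28, shift -> 7
byte 1=0x4E: payload=0x4E=78, contrib = 78<<7 = 9984; acc -> 10012, shift -> 14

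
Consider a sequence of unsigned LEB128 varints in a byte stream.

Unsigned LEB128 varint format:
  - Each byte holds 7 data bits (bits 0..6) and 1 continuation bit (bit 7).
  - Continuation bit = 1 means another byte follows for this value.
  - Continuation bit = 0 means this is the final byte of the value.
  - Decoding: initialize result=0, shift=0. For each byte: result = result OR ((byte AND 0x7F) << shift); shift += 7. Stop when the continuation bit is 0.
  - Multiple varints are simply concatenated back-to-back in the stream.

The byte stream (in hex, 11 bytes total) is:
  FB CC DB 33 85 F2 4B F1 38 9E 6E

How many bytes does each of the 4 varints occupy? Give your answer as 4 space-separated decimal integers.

  byte[0]=0xFB cont=1 payload=0x7B=123: acc |= 123<<0 -> acc=123 shift=7
  byte[1]=0xCC cont=1 payload=0x4C=76: acc |= 76<<7 -> acc=9851 shift=14
  byte[2]=0xDB cont=1 payload=0x5B=91: acc |= 91<<14 -> acc=1500795 shift=21
  byte[3]=0x33 cont=0 payload=0x33=51: acc |= 51<<21 -> acc=108455547 shift=28 [end]
Varint 1: bytes[0:4] = FB CC DB 33 -> value 108455547 (4 byte(s))
  byte[4]=0x85 cont=1 payload=0x05=5: acc |= 5<<0 -> acc=5 shift=7
  byte[5]=0xF2 cont=1 payload=0x72=114: acc |= 114<<7 -> acc=14597 shift=14
  byte[6]=0x4B cont=0 payload=0x4B=75: acc |= 75<<14 -> acc=1243397 shift=21 [end]
Varint 2: bytes[4:7] = 85 F2 4B -> value 1243397 (3 byte(s))
  byte[7]=0xF1 cont=1 payload=0x71=113: acc |= 113<<0 -> acc=113 shift=7
  byte[8]=0x38 cont=0 payload=0x38=56: acc |= 56<<7 -> acc=7281 shift=14 [end]
Varint 3: bytes[7:9] = F1 38 -> value 7281 (2 byte(s))
  byte[9]=0x9E cont=1 payload=0x1E=30: acc |= 30<<0 -> acc=30 shift=7
  byte[10]=0x6E cont=0 payload=0x6E=110: acc |= 110<<7 -> acc=14110 shift=14 [end]
Varint 4: bytes[9:11] = 9E 6E -> value 14110 (2 byte(s))

Answer: 4 3 2 2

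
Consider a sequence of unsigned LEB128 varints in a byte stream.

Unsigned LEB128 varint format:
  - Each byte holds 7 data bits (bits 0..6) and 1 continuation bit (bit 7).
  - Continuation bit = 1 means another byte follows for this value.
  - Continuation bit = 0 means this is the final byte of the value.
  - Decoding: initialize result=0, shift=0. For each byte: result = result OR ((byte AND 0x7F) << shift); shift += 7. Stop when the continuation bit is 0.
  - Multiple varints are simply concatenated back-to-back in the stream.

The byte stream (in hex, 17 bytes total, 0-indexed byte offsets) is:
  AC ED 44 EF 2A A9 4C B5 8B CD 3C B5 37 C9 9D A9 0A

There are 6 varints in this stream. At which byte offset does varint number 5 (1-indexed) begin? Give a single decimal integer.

Answer: 11

Derivation:
  byte[0]=0xAC cont=1 payload=0x2C=44: acc |= 44<<0 -> acc=44 shift=7
  byte[1]=0xED cont=1 payload=0x6D=109: acc |= 109<<7 -> acc=13996 shift=14
  byte[2]=0x44 cont=0 payload=0x44=68: acc |= 68<<14 -> acc=1128108 shift=21 [end]
Varint 1: bytes[0:3] = AC ED 44 -> value 1128108 (3 byte(s))
  byte[3]=0xEF cont=1 payload=0x6F=111: acc |= 111<<0 -> acc=111 shift=7
  byte[4]=0x2A cont=0 payload=0x2A=42: acc |= 42<<7 -> acc=5487 shift=14 [end]
Varint 2: bytes[3:5] = EF 2A -> value 5487 (2 byte(s))
  byte[5]=0xA9 cont=1 payload=0x29=41: acc |= 41<<0 -> acc=41 shift=7
  byte[6]=0x4C cont=0 payload=0x4C=76: acc |= 76<<7 -> acc=9769 shift=14 [end]
Varint 3: bytes[5:7] = A9 4C -> value 9769 (2 byte(s))
  byte[7]=0xB5 cont=1 payload=0x35=53: acc |= 53<<0 -> acc=53 shift=7
  byte[8]=0x8B cont=1 payload=0x0B=11: acc |= 11<<7 -> acc=1461 shift=14
  byte[9]=0xCD cont=1 payload=0x4D=77: acc |= 77<<14 -> acc=1263029 shift=21
  byte[10]=0x3C cont=0 payload=0x3C=60: acc |= 60<<21 -> acc=127092149 shift=28 [end]
Varint 4: bytes[7:11] = B5 8B CD 3C -> value 127092149 (4 byte(s))
  byte[11]=0xB5 cont=1 payload=0x35=53: acc |= 53<<0 -> acc=53 shift=7
  byte[12]=0x37 cont=0 payload=0x37=55: acc |= 55<<7 -> acc=7093 shift=14 [end]
Varint 5: bytes[11:13] = B5 37 -> value 7093 (2 byte(s))
  byte[13]=0xC9 cont=1 payload=0x49=73: acc |= 73<<0 -> acc=73 shift=7
  byte[14]=0x9D cont=1 payload=0x1D=29: acc |= 29<<7 -> acc=3785 shift=14
  byte[15]=0xA9 cont=1 payload=0x29=41: acc |= 41<<14 -> acc=675529 shift=21
  byte[16]=0x0A cont=0 payload=0x0A=10: acc |= 10<<21 -> acc=21647049 shift=28 [end]
Varint 6: bytes[13:17] = C9 9D A9 0A -> value 21647049 (4 byte(s))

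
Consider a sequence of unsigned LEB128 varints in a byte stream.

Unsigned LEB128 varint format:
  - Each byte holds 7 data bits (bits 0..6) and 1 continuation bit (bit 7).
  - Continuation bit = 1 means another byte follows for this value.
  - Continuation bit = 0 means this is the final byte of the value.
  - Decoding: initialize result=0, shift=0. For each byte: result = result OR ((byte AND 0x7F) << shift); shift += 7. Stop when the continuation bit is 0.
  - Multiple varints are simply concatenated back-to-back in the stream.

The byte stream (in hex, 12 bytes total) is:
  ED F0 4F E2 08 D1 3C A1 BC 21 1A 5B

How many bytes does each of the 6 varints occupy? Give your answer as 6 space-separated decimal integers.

  byte[0]=0xED cont=1 payload=0x6D=109: acc |= 109<<0 -> acc=109 shift=7
  byte[1]=0xF0 cont=1 payload=0x70=112: acc |= 112<<7 -> acc=14445 shift=14
  byte[2]=0x4F cont=0 payload=0x4F=79: acc |= 79<<14 -> acc=1308781 shift=21 [end]
Varint 1: bytes[0:3] = ED F0 4F -> value 1308781 (3 byte(s))
  byte[3]=0xE2 cont=1 payload=0x62=98: acc |= 98<<0 -> acc=98 shift=7
  byte[4]=0x08 cont=0 payload=0x08=8: acc |= 8<<7 -> acc=1122 shift=14 [end]
Varint 2: bytes[3:5] = E2 08 -> value 1122 (2 byte(s))
  byte[5]=0xD1 cont=1 payload=0x51=81: acc |= 81<<0 -> acc=81 shift=7
  byte[6]=0x3C cont=0 payload=0x3C=60: acc |= 60<<7 -> acc=7761 shift=14 [end]
Varint 3: bytes[5:7] = D1 3C -> value 7761 (2 byte(s))
  byte[7]=0xA1 cont=1 payload=0x21=33: acc |= 33<<0 -> acc=33 shift=7
  byte[8]=0xBC cont=1 payload=0x3C=60: acc |= 60<<7 -> acc=7713 shift=14
  byte[9]=0x21 cont=0 payload=0x21=33: acc |= 33<<14 -> acc=548385 shift=21 [end]
Varint 4: bytes[7:10] = A1 BC 21 -> value 548385 (3 byte(s))
  byte[10]=0x1A cont=0 payload=0x1A=26: acc |= 26<<0 -> acc=26 shift=7 [end]
Varint 5: bytes[10:11] = 1A -> value 26 (1 byte(s))
  byte[11]=0x5B cont=0 payload=0x5B=91: acc |= 91<<0 -> acc=91 shift=7 [end]
Varint 6: bytes[11:12] = 5B -> value 91 (1 byte(s))

Answer: 3 2 2 3 1 1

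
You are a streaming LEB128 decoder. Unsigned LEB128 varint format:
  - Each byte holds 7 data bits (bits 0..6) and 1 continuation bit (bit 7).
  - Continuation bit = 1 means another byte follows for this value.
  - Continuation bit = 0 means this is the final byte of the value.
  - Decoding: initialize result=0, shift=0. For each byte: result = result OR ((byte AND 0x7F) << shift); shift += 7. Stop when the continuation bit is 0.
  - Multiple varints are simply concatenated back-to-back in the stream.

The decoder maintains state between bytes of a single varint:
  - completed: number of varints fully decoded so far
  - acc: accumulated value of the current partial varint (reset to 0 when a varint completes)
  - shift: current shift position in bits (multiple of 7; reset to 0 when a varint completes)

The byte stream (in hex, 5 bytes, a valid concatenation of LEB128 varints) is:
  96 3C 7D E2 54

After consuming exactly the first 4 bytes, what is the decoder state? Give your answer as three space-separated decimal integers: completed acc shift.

Answer: 2 98 7

Derivation:
byte[0]=0x96 cont=1 payload=0x16: acc |= 22<<0 -> completed=0 acc=22 shift=7
byte[1]=0x3C cont=0 payload=0x3C: varint #1 complete (value=7702); reset -> completed=1 acc=0 shift=0
byte[2]=0x7D cont=0 payload=0x7D: varint #2 complete (value=125); reset -> completed=2 acc=0 shift=0
byte[3]=0xE2 cont=1 payload=0x62: acc |= 98<<0 -> completed=2 acc=98 shift=7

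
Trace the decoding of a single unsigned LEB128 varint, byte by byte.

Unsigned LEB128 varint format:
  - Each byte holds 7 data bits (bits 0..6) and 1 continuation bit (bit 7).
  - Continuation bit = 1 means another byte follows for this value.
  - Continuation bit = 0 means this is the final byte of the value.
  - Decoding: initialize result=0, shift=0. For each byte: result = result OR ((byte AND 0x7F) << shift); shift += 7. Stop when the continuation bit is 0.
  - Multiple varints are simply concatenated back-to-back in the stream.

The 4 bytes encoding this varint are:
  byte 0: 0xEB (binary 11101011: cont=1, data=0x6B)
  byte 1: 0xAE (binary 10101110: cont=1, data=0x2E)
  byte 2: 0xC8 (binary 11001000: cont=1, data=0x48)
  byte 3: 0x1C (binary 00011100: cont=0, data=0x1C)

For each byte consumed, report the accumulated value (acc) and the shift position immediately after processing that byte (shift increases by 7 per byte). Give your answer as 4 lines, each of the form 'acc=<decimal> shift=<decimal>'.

byte 0=0xEB: payload=0x6B=107, contrib = 107<<0 = 107; acc -> 107, shift -> 7
byte 1=0xAE: payload=0x2E=46, contrib = 46<<7 = 5888; acc -> 5995, shift -> 14
byte 2=0xC8: payload=0x48=72, contrib = 72<<14 = 1179648; acc -> 1185643, shift -> 21
byte 3=0x1C: payload=0x1C=28, contrib = 28<<21 = 58720256; acc -> 59905899, shift -> 28

Answer: acc=107 shift=7
acc=5995 shift=14
acc=1185643 shift=21
acc=59905899 shift=28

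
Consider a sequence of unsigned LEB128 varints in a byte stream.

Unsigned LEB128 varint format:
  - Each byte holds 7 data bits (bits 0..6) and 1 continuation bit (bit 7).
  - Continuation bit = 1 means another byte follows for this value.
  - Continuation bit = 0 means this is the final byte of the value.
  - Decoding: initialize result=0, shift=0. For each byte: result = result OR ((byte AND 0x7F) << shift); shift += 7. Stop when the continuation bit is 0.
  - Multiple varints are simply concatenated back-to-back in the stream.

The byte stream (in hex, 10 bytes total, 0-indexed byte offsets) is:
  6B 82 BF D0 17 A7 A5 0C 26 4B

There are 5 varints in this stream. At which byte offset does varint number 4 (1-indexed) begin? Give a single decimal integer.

  byte[0]=0x6B cont=0 payload=0x6B=107: acc |= 107<<0 -> acc=107 shift=7 [end]
Varint 1: bytes[0:1] = 6B -> value 107 (1 byte(s))
  byte[1]=0x82 cont=1 payload=0x02=2: acc |= 2<<0 -> acc=2 shift=7
  byte[2]=0xBF cont=1 payload=0x3F=63: acc |= 63<<7 -> acc=8066 shift=14
  byte[3]=0xD0 cont=1 payload=0x50=80: acc |= 80<<14 -> acc=1318786 shift=21
  byte[4]=0x17 cont=0 payload=0x17=23: acc |= 23<<21 -> acc=49553282 shift=28 [end]
Varint 2: bytes[1:5] = 82 BF D0 17 -> value 49553282 (4 byte(s))
  byte[5]=0xA7 cont=1 payload=0x27=39: acc |= 39<<0 -> acc=39 shift=7
  byte[6]=0xA5 cont=1 payload=0x25=37: acc |= 37<<7 -> acc=4775 shift=14
  byte[7]=0x0C cont=0 payload=0x0C=12: acc |= 12<<14 -> acc=201383 shift=21 [end]
Varint 3: bytes[5:8] = A7 A5 0C -> value 201383 (3 byte(s))
  byte[8]=0x26 cont=0 payload=0x26=38: acc |= 38<<0 -> acc=38 shift=7 [end]
Varint 4: bytes[8:9] = 26 -> value 38 (1 byte(s))
  byte[9]=0x4B cont=0 payload=0x4B=75: acc |= 75<<0 -> acc=75 shift=7 [end]
Varint 5: bytes[9:10] = 4B -> value 75 (1 byte(s))

Answer: 8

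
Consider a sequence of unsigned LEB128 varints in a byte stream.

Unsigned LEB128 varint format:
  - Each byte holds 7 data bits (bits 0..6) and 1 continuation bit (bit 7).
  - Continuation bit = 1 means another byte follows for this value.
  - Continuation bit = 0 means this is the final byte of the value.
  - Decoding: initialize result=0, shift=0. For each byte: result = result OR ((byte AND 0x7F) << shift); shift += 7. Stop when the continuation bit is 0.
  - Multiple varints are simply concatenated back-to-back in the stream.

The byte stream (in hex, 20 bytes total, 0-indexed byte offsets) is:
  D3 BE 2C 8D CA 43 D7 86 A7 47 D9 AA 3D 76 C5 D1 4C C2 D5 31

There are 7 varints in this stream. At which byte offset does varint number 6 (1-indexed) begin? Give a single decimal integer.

  byte[0]=0xD3 cont=1 payload=0x53=83: acc |= 83<<0 -> acc=83 shift=7
  byte[1]=0xBE cont=1 payload=0x3E=62: acc |= 62<<7 -> acc=8019 shift=14
  byte[2]=0x2C cont=0 payload=0x2C=44: acc |= 44<<14 -> acc=728915 shift=21 [end]
Varint 1: bytes[0:3] = D3 BE 2C -> value 728915 (3 byte(s))
  byte[3]=0x8D cont=1 payload=0x0D=13: acc |= 13<<0 -> acc=13 shift=7
  byte[4]=0xCA cont=1 payload=0x4A=74: acc |= 74<<7 -> acc=9485 shift=14
  byte[5]=0x43 cont=0 payload=0x43=67: acc |= 67<<14 -> acc=1107213 shift=21 [end]
Varint 2: bytes[3:6] = 8D CA 43 -> value 1107213 (3 byte(s))
  byte[6]=0xD7 cont=1 payload=0x57=87: acc |= 87<<0 -> acc=87 shift=7
  byte[7]=0x86 cont=1 payload=0x06=6: acc |= 6<<7 -> acc=855 shift=14
  byte[8]=0xA7 cont=1 payload=0x27=39: acc |= 39<<14 -> acc=639831 shift=21
  byte[9]=0x47 cont=0 payload=0x47=71: acc |= 71<<21 -> acc=149537623 shift=28 [end]
Varint 3: bytes[6:10] = D7 86 A7 47 -> value 149537623 (4 byte(s))
  byte[10]=0xD9 cont=1 payload=0x59=89: acc |= 89<<0 -> acc=89 shift=7
  byte[11]=0xAA cont=1 payload=0x2A=42: acc |= 42<<7 -> acc=5465 shift=14
  byte[12]=0x3D cont=0 payload=0x3D=61: acc |= 61<<14 -> acc=1004889 shift=21 [end]
Varint 4: bytes[10:13] = D9 AA 3D -> value 1004889 (3 byte(s))
  byte[13]=0x76 cont=0 payload=0x76=118: acc |= 118<<0 -> acc=118 shift=7 [end]
Varint 5: bytes[13:14] = 76 -> value 118 (1 byte(s))
  byte[14]=0xC5 cont=1 payload=0x45=69: acc |= 69<<0 -> acc=69 shift=7
  byte[15]=0xD1 cont=1 payload=0x51=81: acc |= 81<<7 -> acc=10437 shift=14
  byte[16]=0x4C cont=0 payload=0x4C=76: acc |= 76<<14 -> acc=1255621 shift=21 [end]
Varint 6: bytes[14:17] = C5 D1 4C -> value 1255621 (3 byte(s))
  byte[17]=0xC2 cont=1 payload=0x42=66: acc |= 66<<0 -> acc=66 shift=7
  byte[18]=0xD5 cont=1 payload=0x55=85: acc |= 85<<7 -> acc=10946 shift=14
  byte[19]=0x31 cont=0 payload=0x31=49: acc |= 49<<14 -> acc=813762 shift=21 [end]
Varint 7: bytes[17:20] = C2 D5 31 -> value 813762 (3 byte(s))

Answer: 14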